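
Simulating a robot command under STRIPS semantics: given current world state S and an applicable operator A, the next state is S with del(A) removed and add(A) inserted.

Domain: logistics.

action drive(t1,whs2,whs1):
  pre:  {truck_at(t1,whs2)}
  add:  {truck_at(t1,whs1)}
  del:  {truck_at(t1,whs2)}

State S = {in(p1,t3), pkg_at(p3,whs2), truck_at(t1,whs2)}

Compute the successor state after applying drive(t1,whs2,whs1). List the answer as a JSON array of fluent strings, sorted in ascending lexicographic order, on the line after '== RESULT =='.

Progress:
  pre ⊆ S: {truck_at(t1,whs2)} ⊆ S  — applicable
  S \ del = {in(p1,t3), pkg_at(p3,whs2)}
  ∪ add   = {in(p1,t3), pkg_at(p3,whs2), truck_at(t1,whs1)}

== RESULT ==
["in(p1,t3)", "pkg_at(p3,whs2)", "truck_at(t1,whs1)"]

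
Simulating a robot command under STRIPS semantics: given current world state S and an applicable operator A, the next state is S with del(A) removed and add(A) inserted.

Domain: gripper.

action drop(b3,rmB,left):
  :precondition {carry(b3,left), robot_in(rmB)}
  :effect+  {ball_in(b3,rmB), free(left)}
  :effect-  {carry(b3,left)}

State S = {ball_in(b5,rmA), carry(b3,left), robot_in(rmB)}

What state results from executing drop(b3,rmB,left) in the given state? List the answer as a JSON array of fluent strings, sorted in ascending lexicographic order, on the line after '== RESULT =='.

Progress:
  pre ⊆ S: {carry(b3,left), robot_in(rmB)} ⊆ S  — applicable
  S \ del = {ball_in(b5,rmA), robot_in(rmB)}
  ∪ add   = {ball_in(b3,rmB), ball_in(b5,rmA), free(left), robot_in(rmB)}

== RESULT ==
["ball_in(b3,rmB)", "ball_in(b5,rmA)", "free(left)", "robot_in(rmB)"]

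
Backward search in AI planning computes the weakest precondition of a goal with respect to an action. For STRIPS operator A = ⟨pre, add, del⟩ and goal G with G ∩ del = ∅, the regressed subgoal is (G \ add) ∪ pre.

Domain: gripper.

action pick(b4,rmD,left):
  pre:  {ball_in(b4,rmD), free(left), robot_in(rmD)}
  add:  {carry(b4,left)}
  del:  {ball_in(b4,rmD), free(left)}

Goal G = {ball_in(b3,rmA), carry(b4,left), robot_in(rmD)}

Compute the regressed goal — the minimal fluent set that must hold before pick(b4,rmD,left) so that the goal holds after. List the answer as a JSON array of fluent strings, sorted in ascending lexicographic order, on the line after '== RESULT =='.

Regress:
  G ∩ del = {}  (empty — regression defined)
  G \ add = {ball_in(b3,rmA), carry(b4,left), robot_in(rmD)} \ {carry(b4,left)} = {ball_in(b3,rmA), robot_in(rmD)}
  ∪ pre   = {ball_in(b3,rmA), robot_in(rmD)} ∪ {ball_in(b4,rmD), free(left), robot_in(rmD)}
          = {ball_in(b3,rmA), ball_in(b4,rmD), free(left), robot_in(rmD)}

== RESULT ==
["ball_in(b3,rmA)", "ball_in(b4,rmD)", "free(left)", "robot_in(rmD)"]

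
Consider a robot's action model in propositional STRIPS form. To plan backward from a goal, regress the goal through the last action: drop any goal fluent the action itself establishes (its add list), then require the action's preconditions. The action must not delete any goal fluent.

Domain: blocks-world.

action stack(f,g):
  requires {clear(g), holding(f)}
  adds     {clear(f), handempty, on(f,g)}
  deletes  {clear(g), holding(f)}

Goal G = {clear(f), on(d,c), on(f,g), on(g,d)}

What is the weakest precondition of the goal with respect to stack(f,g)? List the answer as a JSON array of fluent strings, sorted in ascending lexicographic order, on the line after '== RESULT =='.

Compute (G \ add) ∪ pre:
  G ∩ del = {}  (empty — regression defined)
  G \ add = {clear(f), on(d,c), on(f,g), on(g,d)} \ {clear(f), handempty, on(f,g)} = {on(d,c), on(g,d)}
  ∪ pre   = {on(d,c), on(g,d)} ∪ {clear(g), holding(f)}
          = {clear(g), holding(f), on(d,c), on(g,d)}

== RESULT ==
["clear(g)", "holding(f)", "on(d,c)", "on(g,d)"]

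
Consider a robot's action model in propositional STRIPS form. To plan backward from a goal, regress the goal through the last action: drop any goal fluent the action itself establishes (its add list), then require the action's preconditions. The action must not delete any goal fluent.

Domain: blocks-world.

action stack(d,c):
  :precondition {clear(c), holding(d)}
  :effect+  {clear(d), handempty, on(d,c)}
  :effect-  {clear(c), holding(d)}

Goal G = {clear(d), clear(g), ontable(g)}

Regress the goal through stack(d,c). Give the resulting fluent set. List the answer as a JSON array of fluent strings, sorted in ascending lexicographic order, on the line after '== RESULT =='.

Regress:
  G ∩ del = {}  (empty — regression defined)
  G \ add = {clear(d), clear(g), ontable(g)} \ {clear(d), handempty, on(d,c)} = {clear(g), ontable(g)}
  ∪ pre   = {clear(g), ontable(g)} ∪ {clear(c), holding(d)}
          = {clear(c), clear(g), holding(d), ontable(g)}

== RESULT ==
["clear(c)", "clear(g)", "holding(d)", "ontable(g)"]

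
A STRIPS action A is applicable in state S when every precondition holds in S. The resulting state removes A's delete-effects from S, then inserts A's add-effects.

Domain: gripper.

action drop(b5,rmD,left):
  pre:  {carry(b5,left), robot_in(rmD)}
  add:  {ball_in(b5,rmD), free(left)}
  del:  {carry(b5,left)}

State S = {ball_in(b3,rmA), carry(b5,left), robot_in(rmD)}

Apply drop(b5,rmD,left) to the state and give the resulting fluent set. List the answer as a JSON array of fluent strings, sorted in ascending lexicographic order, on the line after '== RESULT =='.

Progress:
  pre ⊆ S: {carry(b5,left), robot_in(rmD)} ⊆ S  — applicable
  S \ del = {ball_in(b3,rmA), robot_in(rmD)}
  ∪ add   = {ball_in(b3,rmA), ball_in(b5,rmD), free(left), robot_in(rmD)}

== RESULT ==
["ball_in(b3,rmA)", "ball_in(b5,rmD)", "free(left)", "robot_in(rmD)"]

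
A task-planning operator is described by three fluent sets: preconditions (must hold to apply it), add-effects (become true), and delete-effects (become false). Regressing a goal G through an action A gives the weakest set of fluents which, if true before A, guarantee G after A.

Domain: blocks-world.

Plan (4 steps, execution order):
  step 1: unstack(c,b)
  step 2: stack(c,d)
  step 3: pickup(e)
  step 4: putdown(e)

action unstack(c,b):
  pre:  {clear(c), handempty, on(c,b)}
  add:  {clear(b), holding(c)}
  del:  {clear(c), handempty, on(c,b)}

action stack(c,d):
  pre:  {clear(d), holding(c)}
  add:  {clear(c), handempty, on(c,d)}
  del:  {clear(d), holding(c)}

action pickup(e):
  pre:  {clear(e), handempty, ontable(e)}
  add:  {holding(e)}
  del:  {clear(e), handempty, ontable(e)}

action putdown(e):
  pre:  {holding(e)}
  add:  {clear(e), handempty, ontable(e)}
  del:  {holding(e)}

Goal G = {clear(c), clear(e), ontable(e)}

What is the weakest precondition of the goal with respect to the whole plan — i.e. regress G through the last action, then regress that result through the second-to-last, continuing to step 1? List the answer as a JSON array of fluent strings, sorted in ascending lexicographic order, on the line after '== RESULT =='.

Regress step by step:
  through step 4 (putdown(e)): drop {clear(e), ontable(e)}, keep {clear(c)}, require {holding(e)}
    → {clear(c), holding(e)}
  through step 3 (pickup(e)): drop {holding(e)}, keep {clear(c)}, require {clear(e), handempty, ontable(e)}
    → {clear(c), clear(e), handempty, ontable(e)}
  through step 2 (stack(c,d)): drop {clear(c), handempty}, keep {clear(e), ontable(e)}, require {clear(d), holding(c)}
    → {clear(d), clear(e), holding(c), ontable(e)}
  through step 1 (unstack(c,b)): drop {holding(c)}, keep {clear(d), clear(e), ontable(e)}, require {clear(c), handempty, on(c,b)}
    → {clear(c), clear(d), clear(e), handempty, on(c,b), ontable(e)}

== RESULT ==
["clear(c)", "clear(d)", "clear(e)", "handempty", "on(c,b)", "ontable(e)"]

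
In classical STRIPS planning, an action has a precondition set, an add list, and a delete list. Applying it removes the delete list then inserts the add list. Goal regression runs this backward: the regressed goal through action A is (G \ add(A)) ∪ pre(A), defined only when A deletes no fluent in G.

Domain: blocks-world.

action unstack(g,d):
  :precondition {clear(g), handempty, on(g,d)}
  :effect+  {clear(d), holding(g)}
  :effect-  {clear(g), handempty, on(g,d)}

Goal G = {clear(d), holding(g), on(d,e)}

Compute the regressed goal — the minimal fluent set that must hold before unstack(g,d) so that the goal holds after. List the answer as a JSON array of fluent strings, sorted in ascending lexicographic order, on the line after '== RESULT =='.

Compute (G \ add) ∪ pre:
  G ∩ del = {}  (empty — regression defined)
  G \ add = {clear(d), holding(g), on(d,e)} \ {clear(d), holding(g)} = {on(d,e)}
  ∪ pre   = {on(d,e)} ∪ {clear(g), handempty, on(g,d)}
          = {clear(g), handempty, on(d,e), on(g,d)}

== RESULT ==
["clear(g)", "handempty", "on(d,e)", "on(g,d)"]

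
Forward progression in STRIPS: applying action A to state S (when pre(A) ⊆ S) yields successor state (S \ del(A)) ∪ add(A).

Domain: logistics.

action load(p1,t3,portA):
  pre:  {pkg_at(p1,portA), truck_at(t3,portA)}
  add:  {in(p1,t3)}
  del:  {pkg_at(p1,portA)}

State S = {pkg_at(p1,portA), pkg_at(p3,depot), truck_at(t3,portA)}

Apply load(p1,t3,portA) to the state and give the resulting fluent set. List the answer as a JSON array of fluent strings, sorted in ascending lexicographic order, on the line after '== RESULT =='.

Compute (S \ del) ∪ add:
  pre ⊆ S: {pkg_at(p1,portA), truck_at(t3,portA)} ⊆ S  — applicable
  S \ del = {pkg_at(p3,depot), truck_at(t3,portA)}
  ∪ add   = {in(p1,t3), pkg_at(p3,depot), truck_at(t3,portA)}

== RESULT ==
["in(p1,t3)", "pkg_at(p3,depot)", "truck_at(t3,portA)"]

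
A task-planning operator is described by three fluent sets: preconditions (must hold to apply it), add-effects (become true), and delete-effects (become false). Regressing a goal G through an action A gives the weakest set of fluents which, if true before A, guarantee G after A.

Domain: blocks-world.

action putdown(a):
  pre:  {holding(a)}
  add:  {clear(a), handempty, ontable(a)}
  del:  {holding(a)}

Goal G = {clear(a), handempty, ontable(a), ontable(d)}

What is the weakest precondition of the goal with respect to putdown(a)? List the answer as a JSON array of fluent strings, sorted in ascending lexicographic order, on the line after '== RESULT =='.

Compute (G \ add) ∪ pre:
  G ∩ del = {}  (empty — regression defined)
  G \ add = {clear(a), handempty, ontable(a), ontable(d)} \ {clear(a), handempty, ontable(a)} = {ontable(d)}
  ∪ pre   = {ontable(d)} ∪ {holding(a)}
          = {holding(a), ontable(d)}

== RESULT ==
["holding(a)", "ontable(d)"]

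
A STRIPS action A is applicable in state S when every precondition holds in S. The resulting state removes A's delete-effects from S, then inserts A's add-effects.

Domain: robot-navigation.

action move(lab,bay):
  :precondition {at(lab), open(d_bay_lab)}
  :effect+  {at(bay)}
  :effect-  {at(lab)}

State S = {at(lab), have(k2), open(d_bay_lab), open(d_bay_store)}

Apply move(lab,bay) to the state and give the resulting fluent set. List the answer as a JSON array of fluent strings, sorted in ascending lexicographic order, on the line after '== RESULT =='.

Progress:
  pre ⊆ S: {at(lab), open(d_bay_lab)} ⊆ S  — applicable
  S \ del = {have(k2), open(d_bay_lab), open(d_bay_store)}
  ∪ add   = {at(bay), have(k2), open(d_bay_lab), open(d_bay_store)}

== RESULT ==
["at(bay)", "have(k2)", "open(d_bay_lab)", "open(d_bay_store)"]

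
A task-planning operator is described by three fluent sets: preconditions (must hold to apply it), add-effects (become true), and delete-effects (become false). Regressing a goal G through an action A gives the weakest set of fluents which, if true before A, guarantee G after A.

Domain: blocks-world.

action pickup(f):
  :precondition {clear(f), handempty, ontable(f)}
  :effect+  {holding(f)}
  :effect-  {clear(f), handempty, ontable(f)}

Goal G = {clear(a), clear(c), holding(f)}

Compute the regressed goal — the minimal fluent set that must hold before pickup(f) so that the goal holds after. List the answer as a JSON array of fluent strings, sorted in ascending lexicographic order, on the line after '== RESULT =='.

Compute (G \ add) ∪ pre:
  G ∩ del = {}  (empty — regression defined)
  G \ add = {clear(a), clear(c), holding(f)} \ {holding(f)} = {clear(a), clear(c)}
  ∪ pre   = {clear(a), clear(c)} ∪ {clear(f), handempty, ontable(f)}
          = {clear(a), clear(c), clear(f), handempty, ontable(f)}

== RESULT ==
["clear(a)", "clear(c)", "clear(f)", "handempty", "ontable(f)"]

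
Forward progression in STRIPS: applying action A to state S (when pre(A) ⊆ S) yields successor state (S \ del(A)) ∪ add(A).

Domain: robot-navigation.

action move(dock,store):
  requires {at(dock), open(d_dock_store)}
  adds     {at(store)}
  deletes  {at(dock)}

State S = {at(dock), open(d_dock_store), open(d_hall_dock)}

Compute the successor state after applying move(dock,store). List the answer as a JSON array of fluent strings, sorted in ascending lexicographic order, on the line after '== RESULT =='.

Progress:
  pre ⊆ S: {at(dock), open(d_dock_store)} ⊆ S  — applicable
  S \ del = {open(d_dock_store), open(d_hall_dock)}
  ∪ add   = {at(store), open(d_dock_store), open(d_hall_dock)}

== RESULT ==
["at(store)", "open(d_dock_store)", "open(d_hall_dock)"]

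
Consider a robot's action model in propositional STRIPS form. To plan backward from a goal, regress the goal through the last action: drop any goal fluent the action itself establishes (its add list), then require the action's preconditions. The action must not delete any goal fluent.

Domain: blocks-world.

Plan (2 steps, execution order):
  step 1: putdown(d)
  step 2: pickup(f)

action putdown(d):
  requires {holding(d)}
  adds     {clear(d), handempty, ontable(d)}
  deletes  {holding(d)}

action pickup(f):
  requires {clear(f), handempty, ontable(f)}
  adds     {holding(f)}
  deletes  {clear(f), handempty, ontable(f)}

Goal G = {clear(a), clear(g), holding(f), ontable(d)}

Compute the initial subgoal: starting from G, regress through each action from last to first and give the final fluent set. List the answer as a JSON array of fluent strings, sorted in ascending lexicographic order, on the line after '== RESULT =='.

Work backward from the goal:
  through step 2 (pickup(f)): drop {holding(f)}, keep {clear(a), clear(g), ontable(d)}, require {clear(f), handempty, ontable(f)}
    → {clear(a), clear(f), clear(g), handempty, ontable(d), ontable(f)}
  through step 1 (putdown(d)): drop {handempty, ontable(d)}, keep {clear(a), clear(f), clear(g), ontable(f)}, require {holding(d)}
    → {clear(a), clear(f), clear(g), holding(d), ontable(f)}

== RESULT ==
["clear(a)", "clear(f)", "clear(g)", "holding(d)", "ontable(f)"]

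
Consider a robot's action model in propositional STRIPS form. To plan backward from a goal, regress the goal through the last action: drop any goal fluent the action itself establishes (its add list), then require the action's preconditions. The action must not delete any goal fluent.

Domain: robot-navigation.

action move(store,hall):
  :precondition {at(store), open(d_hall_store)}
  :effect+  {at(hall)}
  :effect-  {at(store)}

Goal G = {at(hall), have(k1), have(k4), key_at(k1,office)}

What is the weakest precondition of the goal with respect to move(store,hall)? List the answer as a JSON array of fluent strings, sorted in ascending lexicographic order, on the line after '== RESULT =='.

Compute (G \ add) ∪ pre:
  G ∩ del = {}  (empty — regression defined)
  G \ add = {at(hall), have(k1), have(k4), key_at(k1,office)} \ {at(hall)} = {have(k1), have(k4), key_at(k1,office)}
  ∪ pre   = {have(k1), have(k4), key_at(k1,office)} ∪ {at(store), open(d_hall_store)}
          = {at(store), have(k1), have(k4), key_at(k1,office), open(d_hall_store)}

== RESULT ==
["at(store)", "have(k1)", "have(k4)", "key_at(k1,office)", "open(d_hall_store)"]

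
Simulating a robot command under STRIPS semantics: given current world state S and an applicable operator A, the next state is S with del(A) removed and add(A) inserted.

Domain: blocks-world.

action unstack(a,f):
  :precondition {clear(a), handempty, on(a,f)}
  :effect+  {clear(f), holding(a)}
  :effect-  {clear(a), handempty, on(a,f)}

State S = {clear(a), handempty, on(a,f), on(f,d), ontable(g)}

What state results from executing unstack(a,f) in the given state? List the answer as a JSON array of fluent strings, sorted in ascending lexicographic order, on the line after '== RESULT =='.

Compute (S \ del) ∪ add:
  pre ⊆ S: {clear(a), handempty, on(a,f)} ⊆ S  — applicable
  S \ del = {on(f,d), ontable(g)}
  ∪ add   = {clear(f), holding(a), on(f,d), ontable(g)}

== RESULT ==
["clear(f)", "holding(a)", "on(f,d)", "ontable(g)"]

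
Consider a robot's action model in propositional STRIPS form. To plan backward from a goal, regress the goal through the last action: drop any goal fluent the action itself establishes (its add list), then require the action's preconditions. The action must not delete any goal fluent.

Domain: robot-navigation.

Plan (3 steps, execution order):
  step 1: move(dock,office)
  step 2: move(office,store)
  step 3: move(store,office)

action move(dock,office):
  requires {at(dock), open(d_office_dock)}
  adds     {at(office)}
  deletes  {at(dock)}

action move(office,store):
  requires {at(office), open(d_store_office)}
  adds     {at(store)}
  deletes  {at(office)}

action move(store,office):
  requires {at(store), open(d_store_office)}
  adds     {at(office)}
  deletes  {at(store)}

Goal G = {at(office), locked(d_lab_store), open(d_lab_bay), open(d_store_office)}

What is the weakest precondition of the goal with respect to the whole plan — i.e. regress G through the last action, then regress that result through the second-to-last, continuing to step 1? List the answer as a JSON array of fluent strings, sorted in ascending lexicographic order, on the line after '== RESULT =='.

Regress step by step:
  through step 3 (move(store,office)): drop {at(office)}, keep {locked(d_lab_store), open(d_lab_bay), open(d_store_office)}, require {at(store), open(d_store_office)}
    → {at(store), locked(d_lab_store), open(d_lab_bay), open(d_store_office)}
  through step 2 (move(office,store)): drop {at(store)}, keep {locked(d_lab_store), open(d_lab_bay), open(d_store_office)}, require {at(office), open(d_store_office)}
    → {at(office), locked(d_lab_store), open(d_lab_bay), open(d_store_office)}
  through step 1 (move(dock,office)): drop {at(office)}, keep {locked(d_lab_store), open(d_lab_bay), open(d_store_office)}, require {at(dock), open(d_office_dock)}
    → {at(dock), locked(d_lab_store), open(d_lab_bay), open(d_office_dock), open(d_store_office)}

== RESULT ==
["at(dock)", "locked(d_lab_store)", "open(d_lab_bay)", "open(d_office_dock)", "open(d_store_office)"]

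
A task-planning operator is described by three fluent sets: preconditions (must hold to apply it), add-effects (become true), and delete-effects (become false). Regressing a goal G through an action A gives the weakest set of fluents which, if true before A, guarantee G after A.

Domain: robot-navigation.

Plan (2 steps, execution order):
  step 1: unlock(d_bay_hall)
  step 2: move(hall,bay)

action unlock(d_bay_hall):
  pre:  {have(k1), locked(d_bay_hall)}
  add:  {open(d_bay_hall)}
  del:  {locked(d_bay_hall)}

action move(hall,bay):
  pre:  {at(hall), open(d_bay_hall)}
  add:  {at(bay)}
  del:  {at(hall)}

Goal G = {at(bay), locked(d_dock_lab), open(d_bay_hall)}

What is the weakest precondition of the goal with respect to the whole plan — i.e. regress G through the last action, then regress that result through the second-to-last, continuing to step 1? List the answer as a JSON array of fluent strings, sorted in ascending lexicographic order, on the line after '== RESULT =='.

Regress step by step:
  through step 2 (move(hall,bay)): drop {at(bay)}, keep {locked(d_dock_lab), open(d_bay_hall)}, require {at(hall), open(d_bay_hall)}
    → {at(hall), locked(d_dock_lab), open(d_bay_hall)}
  through step 1 (unlock(d_bay_hall)): drop {open(d_bay_hall)}, keep {at(hall), locked(d_dock_lab)}, require {have(k1), locked(d_bay_hall)}
    → {at(hall), have(k1), locked(d_bay_hall), locked(d_dock_lab)}

== RESULT ==
["at(hall)", "have(k1)", "locked(d_bay_hall)", "locked(d_dock_lab)"]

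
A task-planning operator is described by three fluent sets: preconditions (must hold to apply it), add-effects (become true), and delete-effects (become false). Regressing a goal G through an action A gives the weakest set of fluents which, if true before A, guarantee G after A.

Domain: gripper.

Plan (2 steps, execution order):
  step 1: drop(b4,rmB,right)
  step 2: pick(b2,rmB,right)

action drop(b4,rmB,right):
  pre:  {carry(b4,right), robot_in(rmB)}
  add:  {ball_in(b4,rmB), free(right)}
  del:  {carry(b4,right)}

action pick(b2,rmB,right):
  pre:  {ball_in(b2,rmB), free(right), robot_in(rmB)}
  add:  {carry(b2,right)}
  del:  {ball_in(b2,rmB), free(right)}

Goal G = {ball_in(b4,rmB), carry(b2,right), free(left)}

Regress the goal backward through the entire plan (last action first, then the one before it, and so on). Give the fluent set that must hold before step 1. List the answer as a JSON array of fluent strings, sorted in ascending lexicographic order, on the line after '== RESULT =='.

Work backward from the goal:
  through step 2 (pick(b2,rmB,right)): drop {carry(b2,right)}, keep {ball_in(b4,rmB), free(left)}, require {ball_in(b2,rmB), free(right), robot_in(rmB)}
    → {ball_in(b2,rmB), ball_in(b4,rmB), free(left), free(right), robot_in(rmB)}
  through step 1 (drop(b4,rmB,right)): drop {ball_in(b4,rmB), free(right)}, keep {ball_in(b2,rmB), free(left), robot_in(rmB)}, require {carry(b4,right), robot_in(rmB)}
    → {ball_in(b2,rmB), carry(b4,right), free(left), robot_in(rmB)}

== RESULT ==
["ball_in(b2,rmB)", "carry(b4,right)", "free(left)", "robot_in(rmB)"]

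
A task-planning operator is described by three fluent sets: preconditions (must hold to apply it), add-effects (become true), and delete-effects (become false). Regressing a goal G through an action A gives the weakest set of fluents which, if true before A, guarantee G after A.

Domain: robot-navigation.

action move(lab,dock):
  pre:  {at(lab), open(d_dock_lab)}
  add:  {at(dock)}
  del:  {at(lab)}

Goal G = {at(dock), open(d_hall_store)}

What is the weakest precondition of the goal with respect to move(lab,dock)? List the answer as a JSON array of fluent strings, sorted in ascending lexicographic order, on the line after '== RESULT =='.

Regress:
  G ∩ del = {}  (empty — regression defined)
  G \ add = {at(dock), open(d_hall_store)} \ {at(dock)} = {open(d_hall_store)}
  ∪ pre   = {open(d_hall_store)} ∪ {at(lab), open(d_dock_lab)}
          = {at(lab), open(d_dock_lab), open(d_hall_store)}

== RESULT ==
["at(lab)", "open(d_dock_lab)", "open(d_hall_store)"]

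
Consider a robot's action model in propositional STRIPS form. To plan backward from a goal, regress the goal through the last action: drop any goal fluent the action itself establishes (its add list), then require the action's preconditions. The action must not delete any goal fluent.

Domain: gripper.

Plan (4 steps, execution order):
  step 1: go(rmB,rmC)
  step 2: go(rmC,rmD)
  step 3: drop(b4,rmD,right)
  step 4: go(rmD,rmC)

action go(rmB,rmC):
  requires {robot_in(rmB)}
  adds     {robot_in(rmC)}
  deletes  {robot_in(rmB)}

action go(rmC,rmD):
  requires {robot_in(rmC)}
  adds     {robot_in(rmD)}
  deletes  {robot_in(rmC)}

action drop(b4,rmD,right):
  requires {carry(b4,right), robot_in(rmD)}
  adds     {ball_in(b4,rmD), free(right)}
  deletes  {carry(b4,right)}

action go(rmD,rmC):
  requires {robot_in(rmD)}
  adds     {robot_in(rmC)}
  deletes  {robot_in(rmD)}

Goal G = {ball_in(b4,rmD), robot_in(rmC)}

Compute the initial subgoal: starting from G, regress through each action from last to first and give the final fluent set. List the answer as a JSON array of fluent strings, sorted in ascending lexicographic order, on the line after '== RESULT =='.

Work backward from the goal:
  through step 4 (go(rmD,rmC)): drop {robot_in(rmC)}, keep {ball_in(b4,rmD)}, require {robot_in(rmD)}
    → {ball_in(b4,rmD), robot_in(rmD)}
  through step 3 (drop(b4,rmD,right)): drop {ball_in(b4,rmD)}, keep {robot_in(rmD)}, require {carry(b4,right), robot_in(rmD)}
    → {carry(b4,right), robot_in(rmD)}
  through step 2 (go(rmC,rmD)): drop {robot_in(rmD)}, keep {carry(b4,right)}, require {robot_in(rmC)}
    → {carry(b4,right), robot_in(rmC)}
  through step 1 (go(rmB,rmC)): drop {robot_in(rmC)}, keep {carry(b4,right)}, require {robot_in(rmB)}
    → {carry(b4,right), robot_in(rmB)}

== RESULT ==
["carry(b4,right)", "robot_in(rmB)"]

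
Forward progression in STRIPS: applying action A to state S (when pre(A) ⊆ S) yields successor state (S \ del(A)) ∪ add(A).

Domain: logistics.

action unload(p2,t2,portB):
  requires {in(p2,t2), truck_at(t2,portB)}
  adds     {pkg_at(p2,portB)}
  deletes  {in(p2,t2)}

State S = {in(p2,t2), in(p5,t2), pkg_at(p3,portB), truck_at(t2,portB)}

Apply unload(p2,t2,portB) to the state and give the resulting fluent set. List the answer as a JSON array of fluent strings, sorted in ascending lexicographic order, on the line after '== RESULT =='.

Compute (S \ del) ∪ add:
  pre ⊆ S: {in(p2,t2), truck_at(t2,portB)} ⊆ S  — applicable
  S \ del = {in(p5,t2), pkg_at(p3,portB), truck_at(t2,portB)}
  ∪ add   = {in(p5,t2), pkg_at(p2,portB), pkg_at(p3,portB), truck_at(t2,portB)}

== RESULT ==
["in(p5,t2)", "pkg_at(p2,portB)", "pkg_at(p3,portB)", "truck_at(t2,portB)"]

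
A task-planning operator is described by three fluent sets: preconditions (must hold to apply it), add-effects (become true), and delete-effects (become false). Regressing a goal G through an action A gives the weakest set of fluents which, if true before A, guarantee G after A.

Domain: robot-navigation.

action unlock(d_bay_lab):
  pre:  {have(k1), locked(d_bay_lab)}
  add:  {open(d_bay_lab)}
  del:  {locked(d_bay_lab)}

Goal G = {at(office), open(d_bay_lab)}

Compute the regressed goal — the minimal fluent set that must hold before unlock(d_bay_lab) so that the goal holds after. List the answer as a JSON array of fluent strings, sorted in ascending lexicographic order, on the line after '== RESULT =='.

Compute (G \ add) ∪ pre:
  G ∩ del = {}  (empty — regression defined)
  G \ add = {at(office), open(d_bay_lab)} \ {open(d_bay_lab)} = {at(office)}
  ∪ pre   = {at(office)} ∪ {have(k1), locked(d_bay_lab)}
          = {at(office), have(k1), locked(d_bay_lab)}

== RESULT ==
["at(office)", "have(k1)", "locked(d_bay_lab)"]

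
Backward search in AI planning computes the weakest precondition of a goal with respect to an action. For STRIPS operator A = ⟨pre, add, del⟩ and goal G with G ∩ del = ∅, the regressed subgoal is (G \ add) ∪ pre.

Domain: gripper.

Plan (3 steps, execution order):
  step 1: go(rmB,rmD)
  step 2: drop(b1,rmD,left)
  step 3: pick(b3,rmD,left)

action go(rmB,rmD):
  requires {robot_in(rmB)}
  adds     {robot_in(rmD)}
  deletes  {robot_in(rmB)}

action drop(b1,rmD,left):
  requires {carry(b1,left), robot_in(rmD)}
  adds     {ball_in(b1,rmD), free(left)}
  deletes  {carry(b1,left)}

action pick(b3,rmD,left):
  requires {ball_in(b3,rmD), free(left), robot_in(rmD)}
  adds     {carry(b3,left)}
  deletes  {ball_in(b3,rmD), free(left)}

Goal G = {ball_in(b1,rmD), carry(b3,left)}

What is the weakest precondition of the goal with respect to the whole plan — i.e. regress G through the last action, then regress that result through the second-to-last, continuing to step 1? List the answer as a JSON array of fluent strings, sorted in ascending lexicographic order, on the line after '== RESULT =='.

Regress step by step:
  through step 3 (pick(b3,rmD,left)): drop {carry(b3,left)}, keep {ball_in(b1,rmD)}, require {ball_in(b3,rmD), free(left), robot_in(rmD)}
    → {ball_in(b1,rmD), ball_in(b3,rmD), free(left), robot_in(rmD)}
  through step 2 (drop(b1,rmD,left)): drop {ball_in(b1,rmD), free(left)}, keep {ball_in(b3,rmD), robot_in(rmD)}, require {carry(b1,left), robot_in(rmD)}
    → {ball_in(b3,rmD), carry(b1,left), robot_in(rmD)}
  through step 1 (go(rmB,rmD)): drop {robot_in(rmD)}, keep {ball_in(b3,rmD), carry(b1,left)}, require {robot_in(rmB)}
    → {ball_in(b3,rmD), carry(b1,left), robot_in(rmB)}

== RESULT ==
["ball_in(b3,rmD)", "carry(b1,left)", "robot_in(rmB)"]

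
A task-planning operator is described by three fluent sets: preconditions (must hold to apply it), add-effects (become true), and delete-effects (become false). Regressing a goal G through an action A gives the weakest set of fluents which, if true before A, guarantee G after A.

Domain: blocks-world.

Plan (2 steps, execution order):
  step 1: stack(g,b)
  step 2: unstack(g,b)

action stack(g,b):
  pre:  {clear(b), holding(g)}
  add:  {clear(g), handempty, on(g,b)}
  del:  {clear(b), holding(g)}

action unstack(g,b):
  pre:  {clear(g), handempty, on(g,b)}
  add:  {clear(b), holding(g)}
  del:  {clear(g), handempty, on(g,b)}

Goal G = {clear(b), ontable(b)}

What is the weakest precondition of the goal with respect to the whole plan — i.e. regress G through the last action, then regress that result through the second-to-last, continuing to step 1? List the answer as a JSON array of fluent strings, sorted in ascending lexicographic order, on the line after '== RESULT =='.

Regress step by step:
  through step 2 (unstack(g,b)): drop {clear(b)}, keep {ontable(b)}, require {clear(g), handempty, on(g,b)}
    → {clear(g), handempty, on(g,b), ontable(b)}
  through step 1 (stack(g,b)): drop {clear(g), handempty, on(g,b)}, keep {ontable(b)}, require {clear(b), holding(g)}
    → {clear(b), holding(g), ontable(b)}

== RESULT ==
["clear(b)", "holding(g)", "ontable(b)"]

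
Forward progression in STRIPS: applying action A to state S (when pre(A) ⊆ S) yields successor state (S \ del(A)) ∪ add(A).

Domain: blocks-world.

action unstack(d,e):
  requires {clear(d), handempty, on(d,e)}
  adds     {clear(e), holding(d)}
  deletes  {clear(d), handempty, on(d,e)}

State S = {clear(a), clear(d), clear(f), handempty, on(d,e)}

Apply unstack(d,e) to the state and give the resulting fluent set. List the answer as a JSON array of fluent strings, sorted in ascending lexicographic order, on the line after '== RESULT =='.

Compute (S \ del) ∪ add:
  pre ⊆ S: {clear(d), handempty, on(d,e)} ⊆ S  — applicable
  S \ del = {clear(a), clear(f)}
  ∪ add   = {clear(a), clear(e), clear(f), holding(d)}

== RESULT ==
["clear(a)", "clear(e)", "clear(f)", "holding(d)"]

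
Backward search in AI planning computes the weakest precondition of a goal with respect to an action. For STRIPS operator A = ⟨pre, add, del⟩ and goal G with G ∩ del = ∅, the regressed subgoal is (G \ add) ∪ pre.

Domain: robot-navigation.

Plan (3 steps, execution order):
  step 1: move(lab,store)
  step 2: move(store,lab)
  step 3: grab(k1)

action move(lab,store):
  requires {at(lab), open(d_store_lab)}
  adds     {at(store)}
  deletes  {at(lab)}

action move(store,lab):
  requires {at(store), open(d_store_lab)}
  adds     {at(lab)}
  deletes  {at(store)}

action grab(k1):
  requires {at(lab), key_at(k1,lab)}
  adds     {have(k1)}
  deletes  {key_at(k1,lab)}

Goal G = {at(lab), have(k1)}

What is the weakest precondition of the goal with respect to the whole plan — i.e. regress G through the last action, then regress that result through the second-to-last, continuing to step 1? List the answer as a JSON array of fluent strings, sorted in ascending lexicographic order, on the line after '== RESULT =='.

Regress step by step:
  through step 3 (grab(k1)): drop {have(k1)}, keep {at(lab)}, require {at(lab), key_at(k1,lab)}
    → {at(lab), key_at(k1,lab)}
  through step 2 (move(store,lab)): drop {at(lab)}, keep {key_at(k1,lab)}, require {at(store), open(d_store_lab)}
    → {at(store), key_at(k1,lab), open(d_store_lab)}
  through step 1 (move(lab,store)): drop {at(store)}, keep {key_at(k1,lab), open(d_store_lab)}, require {at(lab), open(d_store_lab)}
    → {at(lab), key_at(k1,lab), open(d_store_lab)}

== RESULT ==
["at(lab)", "key_at(k1,lab)", "open(d_store_lab)"]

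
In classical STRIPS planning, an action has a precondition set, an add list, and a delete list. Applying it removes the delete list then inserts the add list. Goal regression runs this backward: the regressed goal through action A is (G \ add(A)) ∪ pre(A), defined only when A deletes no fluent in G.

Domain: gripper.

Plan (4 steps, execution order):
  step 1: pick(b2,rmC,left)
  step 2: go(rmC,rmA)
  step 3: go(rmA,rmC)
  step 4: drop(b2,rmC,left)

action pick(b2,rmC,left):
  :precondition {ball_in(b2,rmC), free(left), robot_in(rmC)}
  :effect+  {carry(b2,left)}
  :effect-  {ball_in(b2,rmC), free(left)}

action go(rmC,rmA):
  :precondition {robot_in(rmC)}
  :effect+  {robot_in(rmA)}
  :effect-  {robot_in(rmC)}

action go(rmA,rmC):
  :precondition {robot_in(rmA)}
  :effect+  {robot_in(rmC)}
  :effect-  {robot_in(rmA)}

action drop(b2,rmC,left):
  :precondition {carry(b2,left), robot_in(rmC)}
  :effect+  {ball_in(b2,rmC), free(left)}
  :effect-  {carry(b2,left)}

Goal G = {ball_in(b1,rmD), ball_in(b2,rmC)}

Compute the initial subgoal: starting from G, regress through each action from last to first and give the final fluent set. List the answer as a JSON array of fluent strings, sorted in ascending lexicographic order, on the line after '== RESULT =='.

Regress step by step:
  through step 4 (drop(b2,rmC,left)): drop {ball_in(b2,rmC)}, keep {ball_in(b1,rmD)}, require {carry(b2,left), robot_in(rmC)}
    → {ball_in(b1,rmD), carry(b2,left), robot_in(rmC)}
  through step 3 (go(rmA,rmC)): drop {robot_in(rmC)}, keep {ball_in(b1,rmD), carry(b2,left)}, require {robot_in(rmA)}
    → {ball_in(b1,rmD), carry(b2,left), robot_in(rmA)}
  through step 2 (go(rmC,rmA)): drop {robot_in(rmA)}, keep {ball_in(b1,rmD), carry(b2,left)}, require {robot_in(rmC)}
    → {ball_in(b1,rmD), carry(b2,left), robot_in(rmC)}
  through step 1 (pick(b2,rmC,left)): drop {carry(b2,left)}, keep {ball_in(b1,rmD), robot_in(rmC)}, require {ball_in(b2,rmC), free(left), robot_in(rmC)}
    → {ball_in(b1,rmD), ball_in(b2,rmC), free(left), robot_in(rmC)}

== RESULT ==
["ball_in(b1,rmD)", "ball_in(b2,rmC)", "free(left)", "robot_in(rmC)"]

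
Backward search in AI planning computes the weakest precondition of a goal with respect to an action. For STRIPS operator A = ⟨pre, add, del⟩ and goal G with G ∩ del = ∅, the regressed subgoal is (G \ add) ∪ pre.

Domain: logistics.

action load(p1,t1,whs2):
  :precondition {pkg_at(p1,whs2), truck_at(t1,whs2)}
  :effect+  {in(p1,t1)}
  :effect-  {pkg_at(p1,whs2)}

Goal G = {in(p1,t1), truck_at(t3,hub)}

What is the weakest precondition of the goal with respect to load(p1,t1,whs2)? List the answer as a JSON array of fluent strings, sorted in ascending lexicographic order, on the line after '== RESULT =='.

Regress:
  G ∩ del = {}  (empty — regression defined)
  G \ add = {in(p1,t1), truck_at(t3,hub)} \ {in(p1,t1)} = {truck_at(t3,hub)}
  ∪ pre   = {truck_at(t3,hub)} ∪ {pkg_at(p1,whs2), truck_at(t1,whs2)}
          = {pkg_at(p1,whs2), truck_at(t1,whs2), truck_at(t3,hub)}

== RESULT ==
["pkg_at(p1,whs2)", "truck_at(t1,whs2)", "truck_at(t3,hub)"]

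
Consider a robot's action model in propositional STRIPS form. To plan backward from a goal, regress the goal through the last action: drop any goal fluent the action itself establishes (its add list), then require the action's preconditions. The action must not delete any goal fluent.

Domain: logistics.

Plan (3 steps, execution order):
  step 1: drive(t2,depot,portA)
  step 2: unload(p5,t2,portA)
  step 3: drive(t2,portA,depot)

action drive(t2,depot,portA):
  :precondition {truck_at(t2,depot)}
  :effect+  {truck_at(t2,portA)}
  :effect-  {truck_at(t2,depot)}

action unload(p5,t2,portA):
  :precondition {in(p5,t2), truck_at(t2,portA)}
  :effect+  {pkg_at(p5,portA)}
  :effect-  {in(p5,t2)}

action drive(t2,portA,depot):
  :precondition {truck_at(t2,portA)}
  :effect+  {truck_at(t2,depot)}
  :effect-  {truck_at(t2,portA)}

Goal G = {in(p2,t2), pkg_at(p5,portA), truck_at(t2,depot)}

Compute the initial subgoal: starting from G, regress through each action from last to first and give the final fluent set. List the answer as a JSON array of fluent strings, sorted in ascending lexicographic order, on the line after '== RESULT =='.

Work backward from the goal:
  through step 3 (drive(t2,portA,depot)): drop {truck_at(t2,depot)}, keep {in(p2,t2), pkg_at(p5,portA)}, require {truck_at(t2,portA)}
    → {in(p2,t2), pkg_at(p5,portA), truck_at(t2,portA)}
  through step 2 (unload(p5,t2,portA)): drop {pkg_at(p5,portA)}, keep {in(p2,t2), truck_at(t2,portA)}, require {in(p5,t2), truck_at(t2,portA)}
    → {in(p2,t2), in(p5,t2), truck_at(t2,portA)}
  through step 1 (drive(t2,depot,portA)): drop {truck_at(t2,portA)}, keep {in(p2,t2), in(p5,t2)}, require {truck_at(t2,depot)}
    → {in(p2,t2), in(p5,t2), truck_at(t2,depot)}

== RESULT ==
["in(p2,t2)", "in(p5,t2)", "truck_at(t2,depot)"]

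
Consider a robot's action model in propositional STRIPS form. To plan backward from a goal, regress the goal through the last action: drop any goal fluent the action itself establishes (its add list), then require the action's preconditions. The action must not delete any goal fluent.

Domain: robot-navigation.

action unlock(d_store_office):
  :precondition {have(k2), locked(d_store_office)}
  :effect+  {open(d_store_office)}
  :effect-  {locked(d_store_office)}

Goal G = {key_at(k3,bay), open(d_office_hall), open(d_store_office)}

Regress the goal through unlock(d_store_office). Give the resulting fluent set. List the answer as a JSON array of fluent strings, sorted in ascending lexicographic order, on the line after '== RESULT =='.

Compute (G \ add) ∪ pre:
  G ∩ del = {}  (empty — regression defined)
  G \ add = {key_at(k3,bay), open(d_office_hall), open(d_store_office)} \ {open(d_store_office)} = {key_at(k3,bay), open(d_office_hall)}
  ∪ pre   = {key_at(k3,bay), open(d_office_hall)} ∪ {have(k2), locked(d_store_office)}
          = {have(k2), key_at(k3,bay), locked(d_store_office), open(d_office_hall)}

== RESULT ==
["have(k2)", "key_at(k3,bay)", "locked(d_store_office)", "open(d_office_hall)"]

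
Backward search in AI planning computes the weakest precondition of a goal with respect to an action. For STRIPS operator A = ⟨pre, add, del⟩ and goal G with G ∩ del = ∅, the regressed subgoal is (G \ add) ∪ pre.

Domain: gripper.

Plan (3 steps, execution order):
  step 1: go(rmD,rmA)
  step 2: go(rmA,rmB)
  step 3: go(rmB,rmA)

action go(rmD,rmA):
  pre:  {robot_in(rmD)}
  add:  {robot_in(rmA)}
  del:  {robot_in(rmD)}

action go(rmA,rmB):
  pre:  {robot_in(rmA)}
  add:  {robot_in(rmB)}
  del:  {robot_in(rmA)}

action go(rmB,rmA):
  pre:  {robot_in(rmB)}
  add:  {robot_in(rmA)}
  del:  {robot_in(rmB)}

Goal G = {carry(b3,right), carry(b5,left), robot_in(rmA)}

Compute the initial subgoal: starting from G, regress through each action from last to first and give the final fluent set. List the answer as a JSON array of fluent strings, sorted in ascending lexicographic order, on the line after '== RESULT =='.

Work backward from the goal:
  through step 3 (go(rmB,rmA)): drop {robot_in(rmA)}, keep {carry(b3,right), carry(b5,left)}, require {robot_in(rmB)}
    → {carry(b3,right), carry(b5,left), robot_in(rmB)}
  through step 2 (go(rmA,rmB)): drop {robot_in(rmB)}, keep {carry(b3,right), carry(b5,left)}, require {robot_in(rmA)}
    → {carry(b3,right), carry(b5,left), robot_in(rmA)}
  through step 1 (go(rmD,rmA)): drop {robot_in(rmA)}, keep {carry(b3,right), carry(b5,left)}, require {robot_in(rmD)}
    → {carry(b3,right), carry(b5,left), robot_in(rmD)}

== RESULT ==
["carry(b3,right)", "carry(b5,left)", "robot_in(rmD)"]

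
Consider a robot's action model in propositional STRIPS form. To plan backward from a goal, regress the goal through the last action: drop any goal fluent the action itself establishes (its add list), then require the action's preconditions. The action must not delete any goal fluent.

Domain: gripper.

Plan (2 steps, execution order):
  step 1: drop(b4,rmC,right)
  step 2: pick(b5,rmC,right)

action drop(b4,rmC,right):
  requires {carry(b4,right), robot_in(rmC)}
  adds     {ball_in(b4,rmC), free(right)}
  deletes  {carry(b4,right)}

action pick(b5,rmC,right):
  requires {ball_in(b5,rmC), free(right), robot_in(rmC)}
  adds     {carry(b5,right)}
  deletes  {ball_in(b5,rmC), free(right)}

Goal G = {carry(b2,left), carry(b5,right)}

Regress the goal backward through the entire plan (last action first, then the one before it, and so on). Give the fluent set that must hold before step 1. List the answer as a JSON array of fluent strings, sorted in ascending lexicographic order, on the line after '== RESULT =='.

Regress step by step:
  through step 2 (pick(b5,rmC,right)): drop {carry(b5,right)}, keep {carry(b2,left)}, require {ball_in(b5,rmC), free(right), robot_in(rmC)}
    → {ball_in(b5,rmC), carry(b2,left), free(right), robot_in(rmC)}
  through step 1 (drop(b4,rmC,right)): drop {free(right)}, keep {ball_in(b5,rmC), carry(b2,left), robot_in(rmC)}, require {carry(b4,right), robot_in(rmC)}
    → {ball_in(b5,rmC), carry(b2,left), carry(b4,right), robot_in(rmC)}

== RESULT ==
["ball_in(b5,rmC)", "carry(b2,left)", "carry(b4,right)", "robot_in(rmC)"]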